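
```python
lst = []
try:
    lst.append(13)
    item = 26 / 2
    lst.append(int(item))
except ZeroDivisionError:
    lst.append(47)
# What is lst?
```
[13, 13]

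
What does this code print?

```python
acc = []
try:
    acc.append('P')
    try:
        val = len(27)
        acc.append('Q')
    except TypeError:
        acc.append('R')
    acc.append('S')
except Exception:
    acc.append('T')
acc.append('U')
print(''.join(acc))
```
PRSU

Inner exception caught by inner handler, outer continues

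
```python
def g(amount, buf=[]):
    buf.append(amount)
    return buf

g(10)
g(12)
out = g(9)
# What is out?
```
[10, 12, 9]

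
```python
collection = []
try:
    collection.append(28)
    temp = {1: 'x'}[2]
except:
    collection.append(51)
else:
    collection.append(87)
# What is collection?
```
[28, 51]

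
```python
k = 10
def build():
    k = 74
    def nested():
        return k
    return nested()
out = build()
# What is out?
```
74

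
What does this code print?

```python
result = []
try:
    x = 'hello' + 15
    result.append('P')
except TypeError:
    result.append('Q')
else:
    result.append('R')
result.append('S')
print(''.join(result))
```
QS

else block skipped when exception is caught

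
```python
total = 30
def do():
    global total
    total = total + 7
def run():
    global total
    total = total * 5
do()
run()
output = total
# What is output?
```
185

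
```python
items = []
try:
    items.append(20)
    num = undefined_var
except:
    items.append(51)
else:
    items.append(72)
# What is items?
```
[20, 51]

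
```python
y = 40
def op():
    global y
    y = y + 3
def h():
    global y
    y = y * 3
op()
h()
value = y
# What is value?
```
129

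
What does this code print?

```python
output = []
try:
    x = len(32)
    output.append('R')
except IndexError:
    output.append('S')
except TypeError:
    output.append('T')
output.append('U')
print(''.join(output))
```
TU

TypeError is caught by its specific handler, not IndexError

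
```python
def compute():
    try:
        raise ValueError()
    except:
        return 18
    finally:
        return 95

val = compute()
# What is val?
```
95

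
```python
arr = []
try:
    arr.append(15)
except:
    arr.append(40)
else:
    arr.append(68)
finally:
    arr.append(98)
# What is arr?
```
[15, 68, 98]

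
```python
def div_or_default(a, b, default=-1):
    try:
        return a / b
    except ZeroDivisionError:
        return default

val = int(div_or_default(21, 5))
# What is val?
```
4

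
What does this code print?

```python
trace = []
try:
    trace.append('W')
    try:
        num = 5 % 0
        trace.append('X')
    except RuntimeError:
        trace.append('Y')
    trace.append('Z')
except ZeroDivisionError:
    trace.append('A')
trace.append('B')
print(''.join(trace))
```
WAB

Inner handler doesn't match, propagates to outer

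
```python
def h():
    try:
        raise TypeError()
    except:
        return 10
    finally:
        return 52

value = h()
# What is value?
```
52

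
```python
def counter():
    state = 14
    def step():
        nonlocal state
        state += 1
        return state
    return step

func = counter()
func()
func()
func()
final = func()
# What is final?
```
18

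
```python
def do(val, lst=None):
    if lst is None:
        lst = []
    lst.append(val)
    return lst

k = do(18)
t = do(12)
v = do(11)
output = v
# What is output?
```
[11]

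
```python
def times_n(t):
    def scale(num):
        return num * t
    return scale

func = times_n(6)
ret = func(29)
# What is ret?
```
174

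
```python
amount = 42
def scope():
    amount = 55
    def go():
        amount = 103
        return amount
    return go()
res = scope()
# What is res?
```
103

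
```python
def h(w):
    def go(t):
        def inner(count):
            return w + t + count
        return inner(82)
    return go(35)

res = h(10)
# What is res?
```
127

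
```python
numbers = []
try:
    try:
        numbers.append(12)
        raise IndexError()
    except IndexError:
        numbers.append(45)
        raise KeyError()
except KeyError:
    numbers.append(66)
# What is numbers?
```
[12, 45, 66]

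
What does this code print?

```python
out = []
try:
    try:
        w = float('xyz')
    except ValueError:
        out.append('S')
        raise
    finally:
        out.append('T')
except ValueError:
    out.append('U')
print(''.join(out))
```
STU

finally runs before re-raised exception propagates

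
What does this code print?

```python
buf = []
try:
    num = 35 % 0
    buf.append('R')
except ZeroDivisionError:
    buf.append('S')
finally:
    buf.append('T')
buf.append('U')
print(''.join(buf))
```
STU

finally always runs, even after exception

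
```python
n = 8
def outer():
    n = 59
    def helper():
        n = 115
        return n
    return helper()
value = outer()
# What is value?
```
115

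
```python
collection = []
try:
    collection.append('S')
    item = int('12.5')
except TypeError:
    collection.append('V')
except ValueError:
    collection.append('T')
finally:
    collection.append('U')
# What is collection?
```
['S', 'T', 'U']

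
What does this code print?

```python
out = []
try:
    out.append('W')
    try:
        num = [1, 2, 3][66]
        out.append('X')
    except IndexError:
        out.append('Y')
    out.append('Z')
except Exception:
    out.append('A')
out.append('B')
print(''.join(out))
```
WYZB

Inner exception caught by inner handler, outer continues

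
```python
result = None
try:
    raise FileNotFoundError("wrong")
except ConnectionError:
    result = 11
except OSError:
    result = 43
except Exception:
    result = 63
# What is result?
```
43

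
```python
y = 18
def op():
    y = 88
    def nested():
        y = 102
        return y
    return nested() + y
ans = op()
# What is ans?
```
190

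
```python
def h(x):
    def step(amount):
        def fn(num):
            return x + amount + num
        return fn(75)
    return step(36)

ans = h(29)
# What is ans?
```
140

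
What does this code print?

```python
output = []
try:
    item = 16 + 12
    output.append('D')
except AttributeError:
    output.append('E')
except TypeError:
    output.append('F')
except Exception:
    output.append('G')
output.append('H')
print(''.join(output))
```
DH

No exception, try block completes normally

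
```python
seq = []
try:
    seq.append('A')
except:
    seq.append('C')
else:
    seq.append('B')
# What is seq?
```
['A', 'B']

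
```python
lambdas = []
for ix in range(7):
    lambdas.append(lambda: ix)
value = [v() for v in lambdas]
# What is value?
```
[6, 6, 6, 6, 6, 6, 6]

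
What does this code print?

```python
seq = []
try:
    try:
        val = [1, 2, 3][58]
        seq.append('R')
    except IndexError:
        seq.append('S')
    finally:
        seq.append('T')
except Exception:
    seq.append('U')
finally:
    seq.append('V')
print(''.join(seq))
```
STV

Both finally blocks run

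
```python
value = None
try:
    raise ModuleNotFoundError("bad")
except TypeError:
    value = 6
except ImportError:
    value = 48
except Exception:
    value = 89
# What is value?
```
48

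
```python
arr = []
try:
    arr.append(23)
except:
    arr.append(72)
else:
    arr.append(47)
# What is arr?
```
[23, 47]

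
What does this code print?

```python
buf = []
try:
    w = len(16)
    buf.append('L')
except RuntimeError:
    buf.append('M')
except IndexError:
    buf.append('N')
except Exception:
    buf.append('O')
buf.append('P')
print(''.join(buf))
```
OP

TypeError not specifically caught, falls to Exception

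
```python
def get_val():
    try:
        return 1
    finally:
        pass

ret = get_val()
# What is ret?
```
1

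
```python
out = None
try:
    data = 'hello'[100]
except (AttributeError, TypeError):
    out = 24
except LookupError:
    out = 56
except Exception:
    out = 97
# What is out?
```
56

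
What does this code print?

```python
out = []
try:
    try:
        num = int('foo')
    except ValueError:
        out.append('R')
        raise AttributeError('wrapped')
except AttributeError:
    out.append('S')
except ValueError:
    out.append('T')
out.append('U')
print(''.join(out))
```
RSU

AttributeError raised and caught, original ValueError not re-raised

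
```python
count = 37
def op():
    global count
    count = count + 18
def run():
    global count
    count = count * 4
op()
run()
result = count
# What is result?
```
220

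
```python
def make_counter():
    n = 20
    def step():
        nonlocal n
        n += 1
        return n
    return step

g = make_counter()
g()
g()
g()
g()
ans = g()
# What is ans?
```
25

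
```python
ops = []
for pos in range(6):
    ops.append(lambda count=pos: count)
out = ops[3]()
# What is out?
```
3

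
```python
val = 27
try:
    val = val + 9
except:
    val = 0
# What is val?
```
36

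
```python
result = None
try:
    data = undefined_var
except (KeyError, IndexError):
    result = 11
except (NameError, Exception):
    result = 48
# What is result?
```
48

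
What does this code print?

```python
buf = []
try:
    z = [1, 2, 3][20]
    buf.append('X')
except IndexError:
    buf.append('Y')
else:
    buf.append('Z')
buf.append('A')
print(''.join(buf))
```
YA

else block skipped when exception is caught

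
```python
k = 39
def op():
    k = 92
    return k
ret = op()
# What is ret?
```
92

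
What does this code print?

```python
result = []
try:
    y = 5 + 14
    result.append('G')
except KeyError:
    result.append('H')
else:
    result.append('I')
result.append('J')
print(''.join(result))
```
GIJ

else block runs when no exception occurs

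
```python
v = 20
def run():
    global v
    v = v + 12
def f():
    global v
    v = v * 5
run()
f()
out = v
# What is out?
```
160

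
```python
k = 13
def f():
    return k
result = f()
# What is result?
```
13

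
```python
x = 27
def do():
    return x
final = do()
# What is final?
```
27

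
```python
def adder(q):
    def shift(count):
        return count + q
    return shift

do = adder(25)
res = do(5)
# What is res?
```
30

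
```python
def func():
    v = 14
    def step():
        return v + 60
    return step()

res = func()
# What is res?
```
74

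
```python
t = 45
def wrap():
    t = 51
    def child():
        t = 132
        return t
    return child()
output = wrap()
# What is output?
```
132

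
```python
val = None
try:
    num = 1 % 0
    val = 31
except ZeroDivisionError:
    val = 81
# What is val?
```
81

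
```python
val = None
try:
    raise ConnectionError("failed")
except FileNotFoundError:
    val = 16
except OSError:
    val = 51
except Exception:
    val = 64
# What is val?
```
51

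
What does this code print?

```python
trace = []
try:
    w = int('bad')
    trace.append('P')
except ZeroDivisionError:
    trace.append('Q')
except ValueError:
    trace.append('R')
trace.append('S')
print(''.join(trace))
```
RS

ValueError is caught by its specific handler, not ZeroDivisionError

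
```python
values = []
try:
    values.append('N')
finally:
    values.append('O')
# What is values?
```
['N', 'O']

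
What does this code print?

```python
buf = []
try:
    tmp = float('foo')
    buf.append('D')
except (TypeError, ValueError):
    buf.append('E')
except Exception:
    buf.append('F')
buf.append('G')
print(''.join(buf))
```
EG

ValueError matches tuple containing it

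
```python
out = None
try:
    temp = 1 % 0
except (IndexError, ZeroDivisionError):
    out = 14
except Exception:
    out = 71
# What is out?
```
14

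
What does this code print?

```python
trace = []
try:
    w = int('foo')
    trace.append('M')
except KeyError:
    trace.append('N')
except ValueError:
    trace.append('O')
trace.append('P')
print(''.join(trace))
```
OP

ValueError is caught by its specific handler, not KeyError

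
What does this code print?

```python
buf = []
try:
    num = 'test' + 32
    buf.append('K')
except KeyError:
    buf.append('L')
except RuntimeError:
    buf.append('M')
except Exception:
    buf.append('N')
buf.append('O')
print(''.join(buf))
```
NO

TypeError not specifically caught, falls to Exception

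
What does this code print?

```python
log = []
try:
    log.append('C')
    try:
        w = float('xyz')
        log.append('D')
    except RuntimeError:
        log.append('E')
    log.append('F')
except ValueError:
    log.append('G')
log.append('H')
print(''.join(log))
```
CGH

Inner handler doesn't match, propagates to outer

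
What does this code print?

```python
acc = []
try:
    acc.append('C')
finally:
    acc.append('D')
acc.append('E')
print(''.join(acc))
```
CDE

try/finally without except, no exception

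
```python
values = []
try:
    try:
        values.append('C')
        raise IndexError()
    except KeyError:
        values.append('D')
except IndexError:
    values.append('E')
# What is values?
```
['C', 'E']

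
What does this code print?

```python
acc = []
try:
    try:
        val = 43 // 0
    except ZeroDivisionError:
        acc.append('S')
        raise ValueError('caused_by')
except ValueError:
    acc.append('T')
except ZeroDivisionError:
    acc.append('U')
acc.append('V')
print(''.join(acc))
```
STV

ValueError raised and caught, original ZeroDivisionError not re-raised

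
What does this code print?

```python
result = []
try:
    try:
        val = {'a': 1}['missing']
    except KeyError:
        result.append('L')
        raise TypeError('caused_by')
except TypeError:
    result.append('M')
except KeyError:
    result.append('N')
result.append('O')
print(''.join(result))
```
LMO

TypeError raised and caught, original KeyError not re-raised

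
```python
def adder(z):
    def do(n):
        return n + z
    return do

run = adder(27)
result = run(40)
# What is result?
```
67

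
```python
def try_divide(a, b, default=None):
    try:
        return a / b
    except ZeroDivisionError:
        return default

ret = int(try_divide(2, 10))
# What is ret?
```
0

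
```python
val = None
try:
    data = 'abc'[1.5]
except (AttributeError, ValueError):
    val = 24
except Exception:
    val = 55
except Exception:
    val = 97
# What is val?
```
55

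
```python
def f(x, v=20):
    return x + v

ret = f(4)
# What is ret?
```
24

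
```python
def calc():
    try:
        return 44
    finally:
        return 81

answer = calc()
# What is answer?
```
81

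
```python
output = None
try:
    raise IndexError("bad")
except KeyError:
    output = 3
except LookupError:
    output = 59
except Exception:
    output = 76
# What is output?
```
59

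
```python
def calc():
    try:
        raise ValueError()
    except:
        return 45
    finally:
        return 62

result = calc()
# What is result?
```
62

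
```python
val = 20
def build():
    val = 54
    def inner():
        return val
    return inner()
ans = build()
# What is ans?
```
54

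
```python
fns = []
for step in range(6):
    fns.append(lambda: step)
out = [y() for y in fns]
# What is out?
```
[5, 5, 5, 5, 5, 5]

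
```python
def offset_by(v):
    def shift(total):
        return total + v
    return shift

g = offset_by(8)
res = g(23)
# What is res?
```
31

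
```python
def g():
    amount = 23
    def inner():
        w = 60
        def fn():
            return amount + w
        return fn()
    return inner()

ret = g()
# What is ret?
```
83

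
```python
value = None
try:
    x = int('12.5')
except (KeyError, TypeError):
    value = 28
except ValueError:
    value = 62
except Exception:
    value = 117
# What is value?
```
62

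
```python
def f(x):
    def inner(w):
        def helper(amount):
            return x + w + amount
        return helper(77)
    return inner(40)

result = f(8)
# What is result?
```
125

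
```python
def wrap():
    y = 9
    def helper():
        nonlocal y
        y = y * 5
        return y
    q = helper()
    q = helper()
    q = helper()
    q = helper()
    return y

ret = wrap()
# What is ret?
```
5625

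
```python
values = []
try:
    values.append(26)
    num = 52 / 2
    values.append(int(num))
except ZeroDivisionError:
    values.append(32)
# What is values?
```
[26, 26]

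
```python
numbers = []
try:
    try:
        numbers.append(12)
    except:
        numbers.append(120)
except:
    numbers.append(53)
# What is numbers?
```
[12]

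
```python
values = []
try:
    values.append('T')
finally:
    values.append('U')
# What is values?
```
['T', 'U']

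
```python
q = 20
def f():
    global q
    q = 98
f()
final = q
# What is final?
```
98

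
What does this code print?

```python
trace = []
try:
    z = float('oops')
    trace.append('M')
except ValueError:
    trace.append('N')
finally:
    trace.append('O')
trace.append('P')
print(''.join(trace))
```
NOP

finally always runs, even after exception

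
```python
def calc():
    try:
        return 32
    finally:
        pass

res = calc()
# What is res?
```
32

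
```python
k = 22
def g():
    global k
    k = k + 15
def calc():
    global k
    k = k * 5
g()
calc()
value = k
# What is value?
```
185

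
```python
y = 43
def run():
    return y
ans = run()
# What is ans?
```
43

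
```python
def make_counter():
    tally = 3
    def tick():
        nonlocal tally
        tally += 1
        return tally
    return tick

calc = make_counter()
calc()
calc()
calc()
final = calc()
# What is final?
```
7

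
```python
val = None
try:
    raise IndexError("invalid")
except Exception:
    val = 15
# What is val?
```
15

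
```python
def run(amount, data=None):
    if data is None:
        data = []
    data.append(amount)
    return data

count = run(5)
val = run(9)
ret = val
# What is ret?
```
[9]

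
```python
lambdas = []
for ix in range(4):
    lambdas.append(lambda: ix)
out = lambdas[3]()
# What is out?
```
3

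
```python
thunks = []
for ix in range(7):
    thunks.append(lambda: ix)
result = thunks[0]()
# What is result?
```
6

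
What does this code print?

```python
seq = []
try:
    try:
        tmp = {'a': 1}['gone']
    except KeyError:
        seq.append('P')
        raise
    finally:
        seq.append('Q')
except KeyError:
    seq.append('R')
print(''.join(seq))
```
PQR

finally runs before re-raised exception propagates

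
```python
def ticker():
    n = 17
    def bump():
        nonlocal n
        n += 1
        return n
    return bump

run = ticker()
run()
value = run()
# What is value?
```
19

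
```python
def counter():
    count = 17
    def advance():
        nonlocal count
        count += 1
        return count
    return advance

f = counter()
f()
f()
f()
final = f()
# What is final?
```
21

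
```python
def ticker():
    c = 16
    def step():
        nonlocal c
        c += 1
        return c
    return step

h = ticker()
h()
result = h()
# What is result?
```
18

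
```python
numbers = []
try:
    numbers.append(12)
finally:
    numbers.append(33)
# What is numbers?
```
[12, 33]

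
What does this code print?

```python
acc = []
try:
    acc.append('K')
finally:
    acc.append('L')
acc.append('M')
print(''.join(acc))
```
KLM

try/finally without except, no exception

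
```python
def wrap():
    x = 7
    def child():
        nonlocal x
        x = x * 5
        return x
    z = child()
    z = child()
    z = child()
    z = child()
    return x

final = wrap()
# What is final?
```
4375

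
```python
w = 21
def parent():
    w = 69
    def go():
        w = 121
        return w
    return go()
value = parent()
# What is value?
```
121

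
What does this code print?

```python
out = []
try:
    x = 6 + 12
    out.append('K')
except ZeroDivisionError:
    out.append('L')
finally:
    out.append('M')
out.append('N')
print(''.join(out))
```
KMN

finally runs after normal execution too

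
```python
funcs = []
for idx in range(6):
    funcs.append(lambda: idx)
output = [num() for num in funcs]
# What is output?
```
[5, 5, 5, 5, 5, 5]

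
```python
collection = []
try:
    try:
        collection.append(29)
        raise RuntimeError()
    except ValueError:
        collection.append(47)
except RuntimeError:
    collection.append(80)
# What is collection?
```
[29, 80]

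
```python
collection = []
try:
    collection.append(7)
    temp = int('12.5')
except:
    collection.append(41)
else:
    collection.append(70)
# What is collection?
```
[7, 41]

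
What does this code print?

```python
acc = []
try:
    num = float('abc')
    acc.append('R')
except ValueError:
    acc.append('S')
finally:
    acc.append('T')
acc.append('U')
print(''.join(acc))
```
STU

finally always runs, even after exception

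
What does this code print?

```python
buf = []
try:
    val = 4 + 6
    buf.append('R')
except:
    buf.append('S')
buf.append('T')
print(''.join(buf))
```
RT

No exception, try block completes normally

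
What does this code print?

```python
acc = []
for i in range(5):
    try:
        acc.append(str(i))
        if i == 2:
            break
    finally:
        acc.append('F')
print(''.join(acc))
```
0F1F2F

finally runs even when breaking out of loop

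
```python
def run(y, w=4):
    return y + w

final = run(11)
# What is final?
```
15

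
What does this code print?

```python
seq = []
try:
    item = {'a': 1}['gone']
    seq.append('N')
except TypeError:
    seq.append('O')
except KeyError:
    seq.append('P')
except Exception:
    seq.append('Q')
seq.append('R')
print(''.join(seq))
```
PR

KeyError matches before generic Exception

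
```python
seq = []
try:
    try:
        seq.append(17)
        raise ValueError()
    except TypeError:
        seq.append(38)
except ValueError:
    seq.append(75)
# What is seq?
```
[17, 75]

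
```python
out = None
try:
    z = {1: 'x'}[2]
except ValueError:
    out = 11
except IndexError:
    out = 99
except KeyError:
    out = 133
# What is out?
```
133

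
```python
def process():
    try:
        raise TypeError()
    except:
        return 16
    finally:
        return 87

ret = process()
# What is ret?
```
87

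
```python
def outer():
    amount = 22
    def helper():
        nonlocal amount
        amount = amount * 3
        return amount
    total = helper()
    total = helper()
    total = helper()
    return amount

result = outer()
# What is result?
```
594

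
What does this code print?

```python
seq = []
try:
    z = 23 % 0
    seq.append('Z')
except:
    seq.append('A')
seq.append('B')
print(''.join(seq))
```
AB

Exception raised in try, caught by bare except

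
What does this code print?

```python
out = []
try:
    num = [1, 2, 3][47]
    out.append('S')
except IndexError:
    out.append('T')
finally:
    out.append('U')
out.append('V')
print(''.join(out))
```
TUV

finally always runs, even after exception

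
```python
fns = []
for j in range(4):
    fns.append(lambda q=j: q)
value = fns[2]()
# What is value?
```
2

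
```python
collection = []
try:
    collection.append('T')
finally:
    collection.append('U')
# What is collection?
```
['T', 'U']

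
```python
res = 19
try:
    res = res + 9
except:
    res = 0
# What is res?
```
28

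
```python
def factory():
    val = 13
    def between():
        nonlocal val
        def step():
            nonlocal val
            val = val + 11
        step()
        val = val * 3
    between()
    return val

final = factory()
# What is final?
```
72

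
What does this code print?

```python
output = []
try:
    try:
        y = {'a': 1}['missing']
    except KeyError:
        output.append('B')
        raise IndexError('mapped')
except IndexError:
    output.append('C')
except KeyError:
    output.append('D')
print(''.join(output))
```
BC

New IndexError raised, caught by outer IndexError handler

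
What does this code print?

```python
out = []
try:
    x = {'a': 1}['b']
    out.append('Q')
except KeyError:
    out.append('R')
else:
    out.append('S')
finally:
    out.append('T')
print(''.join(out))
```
RT

Exception: except runs, else skipped, finally runs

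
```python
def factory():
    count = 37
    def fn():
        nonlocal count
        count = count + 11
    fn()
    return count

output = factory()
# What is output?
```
48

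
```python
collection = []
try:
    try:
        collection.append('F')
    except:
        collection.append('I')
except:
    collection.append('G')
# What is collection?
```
['F']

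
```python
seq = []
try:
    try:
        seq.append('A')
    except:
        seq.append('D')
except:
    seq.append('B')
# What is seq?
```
['A']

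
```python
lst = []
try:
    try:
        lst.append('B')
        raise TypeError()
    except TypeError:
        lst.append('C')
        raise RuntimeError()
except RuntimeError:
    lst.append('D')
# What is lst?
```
['B', 'C', 'D']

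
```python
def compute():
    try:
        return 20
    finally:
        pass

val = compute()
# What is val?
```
20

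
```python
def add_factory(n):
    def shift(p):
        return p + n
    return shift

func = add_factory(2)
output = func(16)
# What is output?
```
18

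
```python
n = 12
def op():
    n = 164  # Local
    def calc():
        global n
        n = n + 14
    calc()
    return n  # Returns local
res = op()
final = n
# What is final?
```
26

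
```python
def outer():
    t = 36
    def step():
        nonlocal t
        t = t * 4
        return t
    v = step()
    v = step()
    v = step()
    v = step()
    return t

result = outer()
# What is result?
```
9216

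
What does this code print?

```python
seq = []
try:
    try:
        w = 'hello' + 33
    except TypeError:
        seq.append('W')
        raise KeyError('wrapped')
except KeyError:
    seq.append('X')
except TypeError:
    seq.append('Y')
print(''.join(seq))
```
WX

New KeyError raised, caught by outer KeyError handler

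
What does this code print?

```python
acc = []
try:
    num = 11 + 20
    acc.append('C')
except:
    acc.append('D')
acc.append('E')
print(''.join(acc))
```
CE

No exception, try block completes normally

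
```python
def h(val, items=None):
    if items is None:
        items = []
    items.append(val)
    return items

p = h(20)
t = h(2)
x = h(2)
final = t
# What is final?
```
[2]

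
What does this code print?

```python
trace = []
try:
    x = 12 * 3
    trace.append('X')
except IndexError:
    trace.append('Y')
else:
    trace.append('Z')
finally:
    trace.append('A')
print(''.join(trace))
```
XZA

else runs before finally when no exception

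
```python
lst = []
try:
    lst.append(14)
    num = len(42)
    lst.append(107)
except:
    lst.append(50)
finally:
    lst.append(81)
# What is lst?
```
[14, 50, 81]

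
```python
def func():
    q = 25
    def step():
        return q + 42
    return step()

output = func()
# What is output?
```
67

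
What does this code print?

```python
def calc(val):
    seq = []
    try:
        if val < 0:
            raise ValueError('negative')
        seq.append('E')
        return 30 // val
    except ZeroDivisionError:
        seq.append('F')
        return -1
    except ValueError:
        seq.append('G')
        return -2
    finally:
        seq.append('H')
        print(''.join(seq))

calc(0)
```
EFH

val=0 causes ZeroDivisionError, caught, finally prints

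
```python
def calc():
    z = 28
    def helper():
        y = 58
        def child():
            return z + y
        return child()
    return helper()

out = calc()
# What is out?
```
86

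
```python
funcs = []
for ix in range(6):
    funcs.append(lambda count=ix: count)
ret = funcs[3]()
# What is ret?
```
3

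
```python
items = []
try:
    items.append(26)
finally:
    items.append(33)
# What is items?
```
[26, 33]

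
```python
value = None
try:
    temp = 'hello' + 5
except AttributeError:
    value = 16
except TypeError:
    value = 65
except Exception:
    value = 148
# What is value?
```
65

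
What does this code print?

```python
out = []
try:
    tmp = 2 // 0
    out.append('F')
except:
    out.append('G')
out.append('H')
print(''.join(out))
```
GH

Exception raised in try, caught by bare except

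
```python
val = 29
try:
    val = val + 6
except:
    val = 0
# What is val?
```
35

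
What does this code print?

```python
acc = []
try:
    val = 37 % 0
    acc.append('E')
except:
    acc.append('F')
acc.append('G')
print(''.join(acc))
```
FG

Exception raised in try, caught by bare except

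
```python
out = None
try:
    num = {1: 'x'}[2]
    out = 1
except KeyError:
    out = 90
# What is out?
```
90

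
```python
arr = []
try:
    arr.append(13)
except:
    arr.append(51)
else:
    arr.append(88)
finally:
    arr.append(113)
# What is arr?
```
[13, 88, 113]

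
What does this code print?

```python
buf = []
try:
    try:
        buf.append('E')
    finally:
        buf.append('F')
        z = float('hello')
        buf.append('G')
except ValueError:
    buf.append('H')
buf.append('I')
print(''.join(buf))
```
EFHI

Exception in inner finally caught by outer except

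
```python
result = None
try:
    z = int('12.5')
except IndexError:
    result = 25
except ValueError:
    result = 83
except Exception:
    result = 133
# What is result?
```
83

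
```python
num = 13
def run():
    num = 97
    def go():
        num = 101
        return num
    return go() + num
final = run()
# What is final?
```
198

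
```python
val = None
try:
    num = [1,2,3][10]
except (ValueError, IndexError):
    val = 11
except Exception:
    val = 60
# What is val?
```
11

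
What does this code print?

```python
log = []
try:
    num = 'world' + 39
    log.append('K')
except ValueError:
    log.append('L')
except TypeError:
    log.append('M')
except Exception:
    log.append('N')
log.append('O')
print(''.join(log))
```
MO

TypeError matches before generic Exception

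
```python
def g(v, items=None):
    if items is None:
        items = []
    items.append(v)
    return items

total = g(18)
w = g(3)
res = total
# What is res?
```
[18]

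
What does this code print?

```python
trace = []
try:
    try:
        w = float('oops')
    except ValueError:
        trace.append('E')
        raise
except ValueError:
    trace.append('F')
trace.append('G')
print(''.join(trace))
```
EFG

raise without argument re-raises current exception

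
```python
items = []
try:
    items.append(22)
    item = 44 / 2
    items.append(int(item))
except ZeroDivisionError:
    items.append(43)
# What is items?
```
[22, 22]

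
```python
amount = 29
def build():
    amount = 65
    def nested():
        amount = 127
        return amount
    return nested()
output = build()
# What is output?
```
127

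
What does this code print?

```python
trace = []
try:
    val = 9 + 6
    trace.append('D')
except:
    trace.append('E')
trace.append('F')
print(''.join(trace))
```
DF

No exception, try block completes normally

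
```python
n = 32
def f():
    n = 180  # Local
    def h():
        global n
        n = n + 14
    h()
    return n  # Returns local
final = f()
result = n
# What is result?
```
46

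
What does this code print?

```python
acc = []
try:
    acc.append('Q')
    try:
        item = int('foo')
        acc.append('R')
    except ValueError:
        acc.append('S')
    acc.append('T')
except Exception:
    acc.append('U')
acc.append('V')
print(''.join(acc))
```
QSTV

Inner exception caught by inner handler, outer continues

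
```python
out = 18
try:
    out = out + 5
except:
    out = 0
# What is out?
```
23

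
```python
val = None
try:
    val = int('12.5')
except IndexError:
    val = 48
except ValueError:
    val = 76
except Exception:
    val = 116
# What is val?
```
76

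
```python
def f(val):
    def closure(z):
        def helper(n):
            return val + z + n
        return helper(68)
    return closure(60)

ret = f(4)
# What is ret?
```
132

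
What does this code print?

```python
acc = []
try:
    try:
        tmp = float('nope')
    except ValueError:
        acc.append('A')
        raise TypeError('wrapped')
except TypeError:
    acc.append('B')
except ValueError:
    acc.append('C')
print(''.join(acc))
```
AB

New TypeError raised, caught by outer TypeError handler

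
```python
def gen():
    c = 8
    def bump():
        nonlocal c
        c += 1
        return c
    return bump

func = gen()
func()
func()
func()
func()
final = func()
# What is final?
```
13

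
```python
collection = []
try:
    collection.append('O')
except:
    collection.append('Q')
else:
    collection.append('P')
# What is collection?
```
['O', 'P']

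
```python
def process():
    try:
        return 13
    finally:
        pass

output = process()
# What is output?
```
13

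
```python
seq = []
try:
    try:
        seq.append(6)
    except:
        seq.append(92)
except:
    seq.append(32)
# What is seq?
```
[6]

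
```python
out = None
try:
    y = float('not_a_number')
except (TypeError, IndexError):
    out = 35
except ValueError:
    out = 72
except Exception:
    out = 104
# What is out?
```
72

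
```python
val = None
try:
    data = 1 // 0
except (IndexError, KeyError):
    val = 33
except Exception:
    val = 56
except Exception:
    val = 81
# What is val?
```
56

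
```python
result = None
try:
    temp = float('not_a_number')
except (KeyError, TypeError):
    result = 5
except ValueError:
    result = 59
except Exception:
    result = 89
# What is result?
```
59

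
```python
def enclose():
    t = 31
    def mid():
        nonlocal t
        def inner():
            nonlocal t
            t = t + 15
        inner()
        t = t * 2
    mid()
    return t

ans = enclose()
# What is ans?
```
92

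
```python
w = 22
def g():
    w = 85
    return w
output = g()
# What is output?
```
85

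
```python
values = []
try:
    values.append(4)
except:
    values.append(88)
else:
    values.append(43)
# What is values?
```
[4, 43]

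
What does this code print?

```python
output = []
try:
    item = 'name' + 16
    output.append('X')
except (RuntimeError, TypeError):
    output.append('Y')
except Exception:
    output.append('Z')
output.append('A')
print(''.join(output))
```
YA

TypeError matches tuple containing it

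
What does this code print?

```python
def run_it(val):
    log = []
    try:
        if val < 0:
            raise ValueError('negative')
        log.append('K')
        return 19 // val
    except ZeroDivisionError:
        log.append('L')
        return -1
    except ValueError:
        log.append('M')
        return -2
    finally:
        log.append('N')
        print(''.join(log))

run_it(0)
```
KLN

val=0 causes ZeroDivisionError, caught, finally prints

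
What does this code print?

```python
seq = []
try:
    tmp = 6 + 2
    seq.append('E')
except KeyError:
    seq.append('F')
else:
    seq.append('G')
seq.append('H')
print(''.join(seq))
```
EGH

else block runs when no exception occurs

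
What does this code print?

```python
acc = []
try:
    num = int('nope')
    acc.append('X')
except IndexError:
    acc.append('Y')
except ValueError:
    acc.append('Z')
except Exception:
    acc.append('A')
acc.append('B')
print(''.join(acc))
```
ZB

ValueError matches before generic Exception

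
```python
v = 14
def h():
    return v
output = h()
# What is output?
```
14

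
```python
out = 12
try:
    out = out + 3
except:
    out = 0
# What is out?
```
15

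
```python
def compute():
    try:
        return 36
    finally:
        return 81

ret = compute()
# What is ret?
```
81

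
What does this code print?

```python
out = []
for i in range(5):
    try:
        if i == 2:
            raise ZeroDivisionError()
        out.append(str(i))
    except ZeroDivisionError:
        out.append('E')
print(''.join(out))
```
01E34

Exception on i=2 caught, loop continues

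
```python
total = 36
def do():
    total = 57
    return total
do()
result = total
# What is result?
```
36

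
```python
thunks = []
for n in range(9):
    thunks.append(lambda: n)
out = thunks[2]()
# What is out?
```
8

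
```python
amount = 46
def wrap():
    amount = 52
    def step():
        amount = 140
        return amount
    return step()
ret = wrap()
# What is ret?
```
140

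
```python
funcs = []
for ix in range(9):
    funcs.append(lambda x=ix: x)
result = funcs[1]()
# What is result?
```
1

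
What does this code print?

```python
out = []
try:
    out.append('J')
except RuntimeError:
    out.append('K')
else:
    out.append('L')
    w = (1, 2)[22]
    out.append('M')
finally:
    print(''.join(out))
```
JL

Try succeeds, else appends 'L', IndexError in else is uncaught, finally prints before exception propagates ('M' never appended)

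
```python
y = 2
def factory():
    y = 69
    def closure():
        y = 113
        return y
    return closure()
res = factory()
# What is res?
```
113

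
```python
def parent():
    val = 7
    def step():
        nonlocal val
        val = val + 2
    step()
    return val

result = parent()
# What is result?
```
9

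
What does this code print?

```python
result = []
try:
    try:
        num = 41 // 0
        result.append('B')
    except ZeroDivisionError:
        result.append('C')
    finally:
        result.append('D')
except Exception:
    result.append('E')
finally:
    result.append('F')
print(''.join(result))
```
CDF

Both finally blocks run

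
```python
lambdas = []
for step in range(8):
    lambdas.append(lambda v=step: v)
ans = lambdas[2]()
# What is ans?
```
2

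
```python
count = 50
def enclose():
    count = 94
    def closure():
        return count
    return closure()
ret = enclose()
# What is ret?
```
94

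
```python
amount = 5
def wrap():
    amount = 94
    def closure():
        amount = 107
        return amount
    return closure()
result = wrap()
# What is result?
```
107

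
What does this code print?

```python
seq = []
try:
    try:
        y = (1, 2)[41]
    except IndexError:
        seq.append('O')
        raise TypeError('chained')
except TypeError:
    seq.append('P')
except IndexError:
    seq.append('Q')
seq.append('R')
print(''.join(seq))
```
OPR

TypeError raised and caught, original IndexError not re-raised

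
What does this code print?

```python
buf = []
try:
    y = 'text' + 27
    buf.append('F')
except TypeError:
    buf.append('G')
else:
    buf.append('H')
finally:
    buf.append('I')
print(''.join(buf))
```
GI

Exception: except runs, else skipped, finally runs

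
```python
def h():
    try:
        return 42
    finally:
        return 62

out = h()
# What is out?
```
62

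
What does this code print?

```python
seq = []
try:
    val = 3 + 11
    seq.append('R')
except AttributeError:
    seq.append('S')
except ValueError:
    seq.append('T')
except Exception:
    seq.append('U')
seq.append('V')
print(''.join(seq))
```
RV

No exception, try block completes normally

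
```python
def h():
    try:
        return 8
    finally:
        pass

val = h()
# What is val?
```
8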